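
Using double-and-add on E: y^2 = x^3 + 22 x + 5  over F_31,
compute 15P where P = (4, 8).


k = 15 = 1111_2 (binary, LSB first: 1111)
Double-and-add from P = (4, 8):
  bit 0 = 1: acc = O + (4, 8) = (4, 8)
  bit 1 = 1: acc = (4, 8) + (0, 25) = (16, 12)
  bit 2 = 1: acc = (16, 12) + (18, 8) = (1, 20)
  bit 3 = 1: acc = (1, 20) + (11, 20) = (19, 11)

15P = (19, 11)


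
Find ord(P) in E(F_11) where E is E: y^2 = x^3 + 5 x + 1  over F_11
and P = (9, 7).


Compute successive multiples of P until we hit O:
  1P = (9, 7)
  2P = (8, 6)
  3P = (6, 7)
  4P = (7, 4)
  5P = (0, 1)
  6P = (0, 10)
  7P = (7, 7)
  8P = (6, 4)
  ... (continuing to 11P)
  11P = O

ord(P) = 11


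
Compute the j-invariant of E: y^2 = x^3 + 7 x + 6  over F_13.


Delta = -16(4 a^3 + 27 b^2) mod 13 = 1
-1728 * (4 a)^3 = -1728 * (4*7)^3 mod 13 = 8
j = 8 * 1^(-1) mod 13 = 8

j = 8 (mod 13)


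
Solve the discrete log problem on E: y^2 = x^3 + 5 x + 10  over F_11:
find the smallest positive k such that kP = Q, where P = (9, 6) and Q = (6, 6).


Enumerate multiples of P until we hit Q = (6, 6):
  1P = (9, 6)
  2P = (7, 6)
  3P = (6, 5)
  4P = (1, 4)
  5P = (10, 2)
  6P = (8, 1)
  7P = (8, 10)
  8P = (10, 9)
  9P = (1, 7)
  10P = (6, 6)
Match found at i = 10.

k = 10


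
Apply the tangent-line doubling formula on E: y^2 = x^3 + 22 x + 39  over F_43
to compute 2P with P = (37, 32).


Doubling: s = (3 x1^2 + a) / (2 y1)
s = (3*37^2 + 22) / (2*32) mod 43 = 41
x3 = s^2 - 2 x1 mod 43 = 41^2 - 2*37 = 16
y3 = s (x1 - x3) - y1 mod 43 = 41 * (37 - 16) - 32 = 12

2P = (16, 12)


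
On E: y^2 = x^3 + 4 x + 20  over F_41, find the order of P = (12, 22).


Compute successive multiples of P until we hit O:
  1P = (12, 22)
  2P = (1, 5)
  3P = (27, 7)
  4P = (3, 10)
  5P = (5, 1)
  6P = (33, 38)
  7P = (36, 30)
  8P = (25, 1)
  ... (continuing to 48P)
  48P = O

ord(P) = 48


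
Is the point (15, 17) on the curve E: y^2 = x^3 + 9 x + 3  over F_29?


Check whether y^2 = x^3 + 9 x + 3 (mod 29) for (x, y) = (15, 17).
LHS: y^2 = 17^2 mod 29 = 28
RHS: x^3 + 9 x + 3 = 15^3 + 9*15 + 3 mod 29 = 4
LHS != RHS

No, not on the curve


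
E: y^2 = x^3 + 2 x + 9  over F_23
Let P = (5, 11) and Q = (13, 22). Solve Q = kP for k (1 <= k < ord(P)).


Enumerate multiples of P until we hit Q = (13, 22):
  1P = (5, 11)
  2P = (8, 13)
  3P = (13, 22)
Match found at i = 3.

k = 3


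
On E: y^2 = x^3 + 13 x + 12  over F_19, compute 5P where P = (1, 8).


k = 5 = 101_2 (binary, LSB first: 101)
Double-and-add from P = (1, 8):
  bit 0 = 1: acc = O + (1, 8) = (1, 8)
  bit 1 = 0: acc unchanged = (1, 8)
  bit 2 = 1: acc = (1, 8) + (8, 18) = (7, 16)

5P = (7, 16)


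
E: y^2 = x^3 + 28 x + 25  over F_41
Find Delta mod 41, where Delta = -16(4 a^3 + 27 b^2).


4 a^3 + 27 b^2 = 4*28^3 + 27*25^2 = 87808 + 16875 = 104683
Delta = -16 * (104683) = -1674928
Delta mod 41 = 4

Delta = 4 (mod 41)


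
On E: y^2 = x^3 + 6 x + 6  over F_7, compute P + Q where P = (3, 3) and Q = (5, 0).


P != Q, so use the chord formula.
s = (y2 - y1) / (x2 - x1) = (4) / (2) mod 7 = 2
x3 = s^2 - x1 - x2 mod 7 = 2^2 - 3 - 5 = 3
y3 = s (x1 - x3) - y1 mod 7 = 2 * (3 - 3) - 3 = 4

P + Q = (3, 4)


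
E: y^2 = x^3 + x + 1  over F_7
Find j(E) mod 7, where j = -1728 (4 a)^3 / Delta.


Delta = -16(4 a^3 + 27 b^2) mod 7 = 1
-1728 * (4 a)^3 = -1728 * (4*1)^3 mod 7 = 1
j = 1 * 1^(-1) mod 7 = 1

j = 1 (mod 7)


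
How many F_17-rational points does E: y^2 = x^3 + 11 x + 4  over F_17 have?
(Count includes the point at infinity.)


For each x in F_17, count y with y^2 = x^3 + 11 x + 4 mod 17:
  x = 0: RHS = 4, y in [2, 15]  -> 2 point(s)
  x = 1: RHS = 16, y in [4, 13]  -> 2 point(s)
  x = 2: RHS = 0, y in [0]  -> 1 point(s)
  x = 3: RHS = 13, y in [8, 9]  -> 2 point(s)
  x = 7: RHS = 16, y in [4, 13]  -> 2 point(s)
  x = 8: RHS = 9, y in [3, 14]  -> 2 point(s)
  x = 9: RHS = 16, y in [4, 13]  -> 2 point(s)
  x = 10: RHS = 9, y in [3, 14]  -> 2 point(s)
  x = 13: RHS = 15, y in [7, 10]  -> 2 point(s)
  x = 15: RHS = 8, y in [5, 12]  -> 2 point(s)
  x = 16: RHS = 9, y in [3, 14]  -> 2 point(s)
Affine points: 21. Add the point at infinity: total = 22.

#E(F_17) = 22


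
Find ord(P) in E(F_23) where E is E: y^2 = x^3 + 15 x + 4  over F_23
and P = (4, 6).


Compute successive multiples of P until we hit O:
  1P = (4, 6)
  2P = (21, 14)
  3P = (10, 2)
  4P = (12, 7)
  5P = (16, 4)
  6P = (19, 8)
  7P = (13, 2)
  8P = (15, 4)
  ... (continuing to 21P)
  21P = O

ord(P) = 21


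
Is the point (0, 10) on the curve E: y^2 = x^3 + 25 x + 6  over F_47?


Check whether y^2 = x^3 + 25 x + 6 (mod 47) for (x, y) = (0, 10).
LHS: y^2 = 10^2 mod 47 = 6
RHS: x^3 + 25 x + 6 = 0^3 + 25*0 + 6 mod 47 = 6
LHS = RHS

Yes, on the curve


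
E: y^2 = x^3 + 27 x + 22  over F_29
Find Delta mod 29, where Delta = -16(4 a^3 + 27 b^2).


4 a^3 + 27 b^2 = 4*27^3 + 27*22^2 = 78732 + 13068 = 91800
Delta = -16 * (91800) = -1468800
Delta mod 29 = 21

Delta = 21 (mod 29)


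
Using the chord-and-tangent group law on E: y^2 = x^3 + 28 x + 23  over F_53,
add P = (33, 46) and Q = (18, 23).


P != Q, so use the chord formula.
s = (y2 - y1) / (x2 - x1) = (30) / (38) mod 53 = 51
x3 = s^2 - x1 - x2 mod 53 = 51^2 - 33 - 18 = 6
y3 = s (x1 - x3) - y1 mod 53 = 51 * (33 - 6) - 46 = 6

P + Q = (6, 6)


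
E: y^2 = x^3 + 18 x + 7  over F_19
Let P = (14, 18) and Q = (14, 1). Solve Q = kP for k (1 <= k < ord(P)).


Enumerate multiples of P until we hit Q = (14, 1):
  1P = (14, 18)
  2P = (11, 4)
  3P = (1, 11)
  4P = (8, 13)
  5P = (13, 5)
  6P = (9, 9)
  7P = (0, 11)
  8P = (10, 3)
  9P = (15, 2)
  10P = (18, 8)
  11P = (17, 18)
  12P = (7, 1)
  13P = (7, 18)
  14P = (17, 1)
  15P = (18, 11)
  16P = (15, 17)
  17P = (10, 16)
  18P = (0, 8)
  19P = (9, 10)
  20P = (13, 14)
  21P = (8, 6)
  22P = (1, 8)
  23P = (11, 15)
  24P = (14, 1)
Match found at i = 24.

k = 24


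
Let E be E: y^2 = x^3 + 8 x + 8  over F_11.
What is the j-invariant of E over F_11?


Delta = -16(4 a^3 + 27 b^2) mod 11 = 7
-1728 * (4 a)^3 = -1728 * (4*8)^3 mod 11 = 1
j = 1 * 7^(-1) mod 11 = 8

j = 8 (mod 11)


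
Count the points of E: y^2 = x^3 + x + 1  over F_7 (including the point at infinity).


For each x in F_7, count y with y^2 = x^3 + 1 x + 1 mod 7:
  x = 0: RHS = 1, y in [1, 6]  -> 2 point(s)
  x = 2: RHS = 4, y in [2, 5]  -> 2 point(s)
Affine points: 4. Add the point at infinity: total = 5.

#E(F_7) = 5


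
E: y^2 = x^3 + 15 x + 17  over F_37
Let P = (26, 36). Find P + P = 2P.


Doubling: s = (3 x1^2 + a) / (2 y1)
s = (3*26^2 + 15) / (2*36) mod 37 = 33
x3 = s^2 - 2 x1 mod 37 = 33^2 - 2*26 = 1
y3 = s (x1 - x3) - y1 mod 37 = 33 * (26 - 1) - 36 = 12

2P = (1, 12)


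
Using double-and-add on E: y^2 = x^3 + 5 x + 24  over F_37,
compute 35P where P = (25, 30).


k = 35 = 100011_2 (binary, LSB first: 110001)
Double-and-add from P = (25, 30):
  bit 0 = 1: acc = O + (25, 30) = (25, 30)
  bit 1 = 1: acc = (25, 30) + (15, 12) = (18, 27)
  bit 2 = 0: acc unchanged = (18, 27)
  bit 3 = 0: acc unchanged = (18, 27)
  bit 4 = 0: acc unchanged = (18, 27)
  bit 5 = 1: acc = (18, 27) + (5, 10) = (26, 28)

35P = (26, 28)


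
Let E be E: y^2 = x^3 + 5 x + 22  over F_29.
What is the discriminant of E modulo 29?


4 a^3 + 27 b^2 = 4*5^3 + 27*22^2 = 500 + 13068 = 13568
Delta = -16 * (13568) = -217088
Delta mod 29 = 6

Delta = 6 (mod 29)


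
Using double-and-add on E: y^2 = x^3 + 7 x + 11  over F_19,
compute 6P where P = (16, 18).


k = 6 = 110_2 (binary, LSB first: 011)
Double-and-add from P = (16, 18):
  bit 0 = 0: acc unchanged = O
  bit 1 = 1: acc = O + (10, 13) = (10, 13)
  bit 2 = 1: acc = (10, 13) + (5, 0) = (10, 6)

6P = (10, 6)


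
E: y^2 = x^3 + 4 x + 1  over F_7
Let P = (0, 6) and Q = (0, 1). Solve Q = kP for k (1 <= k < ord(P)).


Enumerate multiples of P until we hit Q = (0, 1):
  1P = (0, 6)
  2P = (4, 2)
  3P = (4, 5)
  4P = (0, 1)
Match found at i = 4.

k = 4


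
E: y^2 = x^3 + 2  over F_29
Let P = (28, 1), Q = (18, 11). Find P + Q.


P != Q, so use the chord formula.
s = (y2 - y1) / (x2 - x1) = (10) / (19) mod 29 = 28
x3 = s^2 - x1 - x2 mod 29 = 28^2 - 28 - 18 = 13
y3 = s (x1 - x3) - y1 mod 29 = 28 * (28 - 13) - 1 = 13

P + Q = (13, 13)


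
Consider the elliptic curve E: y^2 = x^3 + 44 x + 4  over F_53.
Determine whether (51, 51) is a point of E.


Check whether y^2 = x^3 + 44 x + 4 (mod 53) for (x, y) = (51, 51).
LHS: y^2 = 51^2 mod 53 = 4
RHS: x^3 + 44 x + 4 = 51^3 + 44*51 + 4 mod 53 = 14
LHS != RHS

No, not on the curve


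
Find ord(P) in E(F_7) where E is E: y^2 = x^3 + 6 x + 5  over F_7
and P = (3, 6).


Compute successive multiples of P until we hit O:
  1P = (3, 6)
  2P = (2, 2)
  3P = (4, 4)
  4P = (4, 3)
  5P = (2, 5)
  6P = (3, 1)
  7P = O

ord(P) = 7


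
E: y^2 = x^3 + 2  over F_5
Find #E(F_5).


For each x in F_5, count y with y^2 = x^3 + 0 x + 2 mod 5:
  x = 2: RHS = 0, y in [0]  -> 1 point(s)
  x = 3: RHS = 4, y in [2, 3]  -> 2 point(s)
  x = 4: RHS = 1, y in [1, 4]  -> 2 point(s)
Affine points: 5. Add the point at infinity: total = 6.

#E(F_5) = 6


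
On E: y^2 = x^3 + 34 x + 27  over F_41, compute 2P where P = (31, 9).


Doubling: s = (3 x1^2 + a) / (2 y1)
s = (3*31^2 + 34) / (2*9) mod 41 = 14
x3 = s^2 - 2 x1 mod 41 = 14^2 - 2*31 = 11
y3 = s (x1 - x3) - y1 mod 41 = 14 * (31 - 11) - 9 = 25

2P = (11, 25)


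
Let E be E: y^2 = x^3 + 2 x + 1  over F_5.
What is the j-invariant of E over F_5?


Delta = -16(4 a^3 + 27 b^2) mod 5 = 1
-1728 * (4 a)^3 = -1728 * (4*2)^3 mod 5 = 4
j = 4 * 1^(-1) mod 5 = 4

j = 4 (mod 5)


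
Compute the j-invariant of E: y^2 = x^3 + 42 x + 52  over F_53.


Delta = -16(4 a^3 + 27 b^2) mod 53 = 5
-1728 * (4 a)^3 = -1728 * (4*42)^3 mod 53 = 45
j = 45 * 5^(-1) mod 53 = 9

j = 9 (mod 53)


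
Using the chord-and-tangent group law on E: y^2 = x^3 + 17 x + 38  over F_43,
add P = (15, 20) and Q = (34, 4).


P != Q, so use the chord formula.
s = (y2 - y1) / (x2 - x1) = (27) / (19) mod 43 = 15
x3 = s^2 - x1 - x2 mod 43 = 15^2 - 15 - 34 = 4
y3 = s (x1 - x3) - y1 mod 43 = 15 * (15 - 4) - 20 = 16

P + Q = (4, 16)


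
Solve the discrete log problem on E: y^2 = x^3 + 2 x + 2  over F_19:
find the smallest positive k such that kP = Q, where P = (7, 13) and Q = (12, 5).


Enumerate multiples of P until we hit Q = (12, 5):
  1P = (7, 13)
  2P = (11, 5)
  3P = (5, 2)
  4P = (4, 13)
  5P = (8, 6)
  6P = (15, 5)
  7P = (17, 16)
  8P = (12, 14)
  9P = (16, 8)
  10P = (1, 9)
  11P = (3, 15)
  12P = (14, 0)
  13P = (3, 4)
  14P = (1, 10)
  15P = (16, 11)
  16P = (12, 5)
Match found at i = 16.

k = 16


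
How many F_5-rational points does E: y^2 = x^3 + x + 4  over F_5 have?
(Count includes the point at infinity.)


For each x in F_5, count y with y^2 = x^3 + 1 x + 4 mod 5:
  x = 0: RHS = 4, y in [2, 3]  -> 2 point(s)
  x = 1: RHS = 1, y in [1, 4]  -> 2 point(s)
  x = 2: RHS = 4, y in [2, 3]  -> 2 point(s)
  x = 3: RHS = 4, y in [2, 3]  -> 2 point(s)
Affine points: 8. Add the point at infinity: total = 9.

#E(F_5) = 9


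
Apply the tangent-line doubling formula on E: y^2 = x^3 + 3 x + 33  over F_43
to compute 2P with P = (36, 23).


Doubling: s = (3 x1^2 + a) / (2 y1)
s = (3*36^2 + 3) / (2*23) mod 43 = 7
x3 = s^2 - 2 x1 mod 43 = 7^2 - 2*36 = 20
y3 = s (x1 - x3) - y1 mod 43 = 7 * (36 - 20) - 23 = 3

2P = (20, 3)


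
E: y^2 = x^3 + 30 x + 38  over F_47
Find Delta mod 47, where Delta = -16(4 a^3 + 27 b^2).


4 a^3 + 27 b^2 = 4*30^3 + 27*38^2 = 108000 + 38988 = 146988
Delta = -16 * (146988) = -2351808
Delta mod 47 = 25

Delta = 25 (mod 47)


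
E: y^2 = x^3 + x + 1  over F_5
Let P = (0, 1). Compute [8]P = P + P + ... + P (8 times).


k = 8 = 1000_2 (binary, LSB first: 0001)
Double-and-add from P = (0, 1):
  bit 0 = 0: acc unchanged = O
  bit 1 = 0: acc unchanged = O
  bit 2 = 0: acc unchanged = O
  bit 3 = 1: acc = O + (0, 4) = (0, 4)

8P = (0, 4)


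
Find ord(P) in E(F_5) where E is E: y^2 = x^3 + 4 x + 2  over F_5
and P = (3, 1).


Compute successive multiples of P until we hit O:
  1P = (3, 1)
  2P = (3, 4)
  3P = O

ord(P) = 3


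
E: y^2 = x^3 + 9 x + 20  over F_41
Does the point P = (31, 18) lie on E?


Check whether y^2 = x^3 + 9 x + 20 (mod 41) for (x, y) = (31, 18).
LHS: y^2 = 18^2 mod 41 = 37
RHS: x^3 + 9 x + 20 = 31^3 + 9*31 + 20 mod 41 = 37
LHS = RHS

Yes, on the curve


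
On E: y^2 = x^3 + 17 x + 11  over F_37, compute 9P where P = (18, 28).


k = 9 = 1001_2 (binary, LSB first: 1001)
Double-and-add from P = (18, 28):
  bit 0 = 1: acc = O + (18, 28) = (18, 28)
  bit 1 = 0: acc unchanged = (18, 28)
  bit 2 = 0: acc unchanged = (18, 28)
  bit 3 = 1: acc = (18, 28) + (5, 31) = (25, 22)

9P = (25, 22)


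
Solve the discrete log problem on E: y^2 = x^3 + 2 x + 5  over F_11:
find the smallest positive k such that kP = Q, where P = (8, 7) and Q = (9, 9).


Enumerate multiples of P until we hit Q = (9, 9):
  1P = (8, 7)
  2P = (9, 9)
Match found at i = 2.

k = 2


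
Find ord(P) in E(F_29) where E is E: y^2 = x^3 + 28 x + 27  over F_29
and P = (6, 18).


Compute successive multiples of P until we hit O:
  1P = (6, 18)
  2P = (8, 26)
  3P = (2, 27)
  4P = (17, 14)
  5P = (15, 9)
  6P = (9, 14)
  7P = (19, 9)
  8P = (11, 10)
  ... (continuing to 30P)
  30P = O

ord(P) = 30


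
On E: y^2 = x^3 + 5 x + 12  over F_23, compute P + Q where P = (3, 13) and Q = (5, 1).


P != Q, so use the chord formula.
s = (y2 - y1) / (x2 - x1) = (11) / (2) mod 23 = 17
x3 = s^2 - x1 - x2 mod 23 = 17^2 - 3 - 5 = 5
y3 = s (x1 - x3) - y1 mod 23 = 17 * (3 - 5) - 13 = 22

P + Q = (5, 22)


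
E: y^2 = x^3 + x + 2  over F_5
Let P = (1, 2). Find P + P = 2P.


Doubling: s = (3 x1^2 + a) / (2 y1)
s = (3*1^2 + 1) / (2*2) mod 5 = 1
x3 = s^2 - 2 x1 mod 5 = 1^2 - 2*1 = 4
y3 = s (x1 - x3) - y1 mod 5 = 1 * (1 - 4) - 2 = 0

2P = (4, 0)


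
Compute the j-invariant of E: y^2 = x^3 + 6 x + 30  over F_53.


Delta = -16(4 a^3 + 27 b^2) mod 53 = 17
-1728 * (4 a)^3 = -1728 * (4*6)^3 mod 53 = 23
j = 23 * 17^(-1) mod 53 = 45

j = 45 (mod 53)


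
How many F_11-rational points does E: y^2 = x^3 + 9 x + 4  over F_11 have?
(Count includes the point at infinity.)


For each x in F_11, count y with y^2 = x^3 + 9 x + 4 mod 11:
  x = 0: RHS = 4, y in [2, 9]  -> 2 point(s)
  x = 1: RHS = 3, y in [5, 6]  -> 2 point(s)
  x = 3: RHS = 3, y in [5, 6]  -> 2 point(s)
  x = 4: RHS = 5, y in [4, 7]  -> 2 point(s)
  x = 5: RHS = 9, y in [3, 8]  -> 2 point(s)
  x = 7: RHS = 3, y in [5, 6]  -> 2 point(s)
  x = 8: RHS = 5, y in [4, 7]  -> 2 point(s)
  x = 9: RHS = 0, y in [0]  -> 1 point(s)
  x = 10: RHS = 5, y in [4, 7]  -> 2 point(s)
Affine points: 17. Add the point at infinity: total = 18.

#E(F_11) = 18


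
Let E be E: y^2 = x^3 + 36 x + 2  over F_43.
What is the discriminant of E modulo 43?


4 a^3 + 27 b^2 = 4*36^3 + 27*2^2 = 186624 + 108 = 186732
Delta = -16 * (186732) = -2987712
Delta mod 43 = 14

Delta = 14 (mod 43)


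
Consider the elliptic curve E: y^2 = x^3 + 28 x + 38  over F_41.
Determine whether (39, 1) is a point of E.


Check whether y^2 = x^3 + 28 x + 38 (mod 41) for (x, y) = (39, 1).
LHS: y^2 = 1^2 mod 41 = 1
RHS: x^3 + 28 x + 38 = 39^3 + 28*39 + 38 mod 41 = 15
LHS != RHS

No, not on the curve


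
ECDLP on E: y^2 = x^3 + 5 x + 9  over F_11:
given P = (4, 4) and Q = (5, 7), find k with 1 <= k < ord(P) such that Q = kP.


Enumerate multiples of P until we hit Q = (5, 7):
  1P = (4, 4)
  2P = (1, 9)
  3P = (10, 6)
  4P = (2, 4)
  5P = (5, 7)
Match found at i = 5.

k = 5


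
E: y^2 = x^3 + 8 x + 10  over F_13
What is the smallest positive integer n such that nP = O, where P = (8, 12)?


Compute successive multiples of P until we hit O:
  1P = (8, 12)
  2P = (0, 7)
  3P = (6, 12)
  4P = (12, 1)
  5P = (3, 10)
  6P = (11, 5)
  7P = (11, 8)
  8P = (3, 3)
  ... (continuing to 13P)
  13P = O

ord(P) = 13


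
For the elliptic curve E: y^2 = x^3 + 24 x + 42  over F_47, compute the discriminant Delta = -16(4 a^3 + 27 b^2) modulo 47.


4 a^3 + 27 b^2 = 4*24^3 + 27*42^2 = 55296 + 47628 = 102924
Delta = -16 * (102924) = -1646784
Delta mod 47 = 2

Delta = 2 (mod 47)


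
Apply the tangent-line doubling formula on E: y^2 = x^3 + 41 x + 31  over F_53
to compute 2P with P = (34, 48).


Doubling: s = (3 x1^2 + a) / (2 y1)
s = (3*34^2 + 41) / (2*48) mod 53 = 36
x3 = s^2 - 2 x1 mod 53 = 36^2 - 2*34 = 9
y3 = s (x1 - x3) - y1 mod 53 = 36 * (34 - 9) - 48 = 4

2P = (9, 4)


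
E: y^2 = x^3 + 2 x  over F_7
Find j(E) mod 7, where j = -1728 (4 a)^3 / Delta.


Delta = -16(4 a^3 + 27 b^2) mod 7 = 6
-1728 * (4 a)^3 = -1728 * (4*2)^3 mod 7 = 1
j = 1 * 6^(-1) mod 7 = 6

j = 6 (mod 7)


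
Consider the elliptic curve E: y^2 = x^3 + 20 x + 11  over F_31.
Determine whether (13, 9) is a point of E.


Check whether y^2 = x^3 + 20 x + 11 (mod 31) for (x, y) = (13, 9).
LHS: y^2 = 9^2 mod 31 = 19
RHS: x^3 + 20 x + 11 = 13^3 + 20*13 + 11 mod 31 = 19
LHS = RHS

Yes, on the curve


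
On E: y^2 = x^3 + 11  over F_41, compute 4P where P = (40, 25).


k = 4 = 100_2 (binary, LSB first: 001)
Double-and-add from P = (40, 25):
  bit 0 = 0: acc unchanged = O
  bit 1 = 0: acc unchanged = O
  bit 2 = 1: acc = O + (19, 33) = (19, 33)

4P = (19, 33)


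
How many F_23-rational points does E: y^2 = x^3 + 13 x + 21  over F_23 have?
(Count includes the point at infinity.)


For each x in F_23, count y with y^2 = x^3 + 13 x + 21 mod 23:
  x = 1: RHS = 12, y in [9, 14]  -> 2 point(s)
  x = 2: RHS = 9, y in [3, 20]  -> 2 point(s)
  x = 3: RHS = 18, y in [8, 15]  -> 2 point(s)
  x = 5: RHS = 4, y in [2, 21]  -> 2 point(s)
  x = 6: RHS = 16, y in [4, 19]  -> 2 point(s)
  x = 7: RHS = 18, y in [8, 15]  -> 2 point(s)
  x = 8: RHS = 16, y in [4, 19]  -> 2 point(s)
  x = 9: RHS = 16, y in [4, 19]  -> 2 point(s)
  x = 10: RHS = 1, y in [1, 22]  -> 2 point(s)
  x = 11: RHS = 0, y in [0]  -> 1 point(s)
  x = 13: RHS = 18, y in [8, 15]  -> 2 point(s)
  x = 14: RHS = 3, y in [7, 16]  -> 2 point(s)
  x = 15: RHS = 3, y in [7, 16]  -> 2 point(s)
  x = 16: RHS = 1, y in [1, 22]  -> 2 point(s)
  x = 17: RHS = 3, y in [7, 16]  -> 2 point(s)
  x = 20: RHS = 1, y in [1, 22]  -> 2 point(s)
Affine points: 31. Add the point at infinity: total = 32.

#E(F_23) = 32


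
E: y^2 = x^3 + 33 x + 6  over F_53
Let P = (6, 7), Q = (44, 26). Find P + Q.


P != Q, so use the chord formula.
s = (y2 - y1) / (x2 - x1) = (19) / (38) mod 53 = 27
x3 = s^2 - x1 - x2 mod 53 = 27^2 - 6 - 44 = 43
y3 = s (x1 - x3) - y1 mod 53 = 27 * (6 - 43) - 7 = 1

P + Q = (43, 1)


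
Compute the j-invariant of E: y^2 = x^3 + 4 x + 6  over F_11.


Delta = -16(4 a^3 + 27 b^2) mod 11 = 9
-1728 * (4 a)^3 = -1728 * (4*4)^3 mod 11 = 7
j = 7 * 9^(-1) mod 11 = 2

j = 2 (mod 11)


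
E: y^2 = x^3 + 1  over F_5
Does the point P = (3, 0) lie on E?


Check whether y^2 = x^3 + 0 x + 1 (mod 5) for (x, y) = (3, 0).
LHS: y^2 = 0^2 mod 5 = 0
RHS: x^3 + 0 x + 1 = 3^3 + 0*3 + 1 mod 5 = 3
LHS != RHS

No, not on the curve


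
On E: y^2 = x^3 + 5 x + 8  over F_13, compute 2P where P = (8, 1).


Doubling: s = (3 x1^2 + a) / (2 y1)
s = (3*8^2 + 5) / (2*1) mod 13 = 1
x3 = s^2 - 2 x1 mod 13 = 1^2 - 2*8 = 11
y3 = s (x1 - x3) - y1 mod 13 = 1 * (8 - 11) - 1 = 9

2P = (11, 9)


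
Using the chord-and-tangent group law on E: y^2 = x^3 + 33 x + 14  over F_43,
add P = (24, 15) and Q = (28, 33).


P != Q, so use the chord formula.
s = (y2 - y1) / (x2 - x1) = (18) / (4) mod 43 = 26
x3 = s^2 - x1 - x2 mod 43 = 26^2 - 24 - 28 = 22
y3 = s (x1 - x3) - y1 mod 43 = 26 * (24 - 22) - 15 = 37

P + Q = (22, 37)


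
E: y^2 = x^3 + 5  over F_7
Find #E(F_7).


For each x in F_7, count y with y^2 = x^3 + 0 x + 5 mod 7:
  x = 3: RHS = 4, y in [2, 5]  -> 2 point(s)
  x = 5: RHS = 4, y in [2, 5]  -> 2 point(s)
  x = 6: RHS = 4, y in [2, 5]  -> 2 point(s)
Affine points: 6. Add the point at infinity: total = 7.

#E(F_7) = 7


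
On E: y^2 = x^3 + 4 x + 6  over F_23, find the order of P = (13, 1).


Compute successive multiples of P until we hit O:
  1P = (13, 1)
  2P = (9, 9)
  3P = (5, 6)
  4P = (0, 11)
  5P = (11, 1)
  6P = (22, 22)
  7P = (19, 8)
  8P = (16, 7)
  ... (continuing to 26P)
  26P = O

ord(P) = 26


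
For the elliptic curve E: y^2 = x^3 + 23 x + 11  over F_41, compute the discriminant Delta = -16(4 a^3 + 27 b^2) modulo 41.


4 a^3 + 27 b^2 = 4*23^3 + 27*11^2 = 48668 + 3267 = 51935
Delta = -16 * (51935) = -830960
Delta mod 41 = 28

Delta = 28 (mod 41)


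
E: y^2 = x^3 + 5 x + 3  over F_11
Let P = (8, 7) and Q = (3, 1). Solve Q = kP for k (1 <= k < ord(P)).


Enumerate multiples of P until we hit Q = (3, 1):
  1P = (8, 7)
  2P = (0, 5)
  3P = (1, 3)
  4P = (3, 10)
  5P = (3, 1)
Match found at i = 5.

k = 5


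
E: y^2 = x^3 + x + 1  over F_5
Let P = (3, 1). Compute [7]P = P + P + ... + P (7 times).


k = 7 = 111_2 (binary, LSB first: 111)
Double-and-add from P = (3, 1):
  bit 0 = 1: acc = O + (3, 1) = (3, 1)
  bit 1 = 1: acc = (3, 1) + (0, 1) = (2, 4)
  bit 2 = 1: acc = (2, 4) + (4, 2) = (0, 4)

7P = (0, 4)


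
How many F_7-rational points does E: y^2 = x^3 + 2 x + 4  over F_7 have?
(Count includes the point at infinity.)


For each x in F_7, count y with y^2 = x^3 + 2 x + 4 mod 7:
  x = 0: RHS = 4, y in [2, 5]  -> 2 point(s)
  x = 1: RHS = 0, y in [0]  -> 1 point(s)
  x = 2: RHS = 2, y in [3, 4]  -> 2 point(s)
  x = 3: RHS = 2, y in [3, 4]  -> 2 point(s)
  x = 6: RHS = 1, y in [1, 6]  -> 2 point(s)
Affine points: 9. Add the point at infinity: total = 10.

#E(F_7) = 10


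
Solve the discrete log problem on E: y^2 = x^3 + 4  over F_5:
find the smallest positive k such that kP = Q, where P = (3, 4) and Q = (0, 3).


Enumerate multiples of P until we hit Q = (0, 3):
  1P = (3, 4)
  2P = (0, 3)
Match found at i = 2.

k = 2


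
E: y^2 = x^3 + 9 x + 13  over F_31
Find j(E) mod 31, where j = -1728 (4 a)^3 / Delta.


Delta = -16(4 a^3 + 27 b^2) mod 31 = 27
-1728 * (4 a)^3 = -1728 * (4*9)^3 mod 31 = 8
j = 8 * 27^(-1) mod 31 = 29

j = 29 (mod 31)


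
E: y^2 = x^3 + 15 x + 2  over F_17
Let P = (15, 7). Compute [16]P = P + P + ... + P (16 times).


k = 16 = 10000_2 (binary, LSB first: 00001)
Double-and-add from P = (15, 7):
  bit 0 = 0: acc unchanged = O
  bit 1 = 0: acc unchanged = O
  bit 2 = 0: acc unchanged = O
  bit 3 = 0: acc unchanged = O
  bit 4 = 1: acc = O + (11, 11) = (11, 11)

16P = (11, 11)


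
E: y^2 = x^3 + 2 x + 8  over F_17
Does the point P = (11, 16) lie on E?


Check whether y^2 = x^3 + 2 x + 8 (mod 17) for (x, y) = (11, 16).
LHS: y^2 = 16^2 mod 17 = 1
RHS: x^3 + 2 x + 8 = 11^3 + 2*11 + 8 mod 17 = 1
LHS = RHS

Yes, on the curve


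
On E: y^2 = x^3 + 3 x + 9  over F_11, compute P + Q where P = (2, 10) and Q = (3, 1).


P != Q, so use the chord formula.
s = (y2 - y1) / (x2 - x1) = (2) / (1) mod 11 = 2
x3 = s^2 - x1 - x2 mod 11 = 2^2 - 2 - 3 = 10
y3 = s (x1 - x3) - y1 mod 11 = 2 * (2 - 10) - 10 = 7

P + Q = (10, 7)


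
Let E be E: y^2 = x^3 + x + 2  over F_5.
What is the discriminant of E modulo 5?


4 a^3 + 27 b^2 = 4*1^3 + 27*2^2 = 4 + 108 = 112
Delta = -16 * (112) = -1792
Delta mod 5 = 3

Delta = 3 (mod 5)


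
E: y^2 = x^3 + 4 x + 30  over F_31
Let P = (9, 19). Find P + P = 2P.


Doubling: s = (3 x1^2 + a) / (2 y1)
s = (3*9^2 + 4) / (2*19) mod 31 = 22
x3 = s^2 - 2 x1 mod 31 = 22^2 - 2*9 = 1
y3 = s (x1 - x3) - y1 mod 31 = 22 * (9 - 1) - 19 = 2

2P = (1, 2)


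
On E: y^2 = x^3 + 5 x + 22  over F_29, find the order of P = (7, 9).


Compute successive multiples of P until we hit O:
  1P = (7, 9)
  2P = (19, 25)
  3P = (8, 9)
  4P = (14, 20)
  5P = (1, 17)
  6P = (26, 26)
  7P = (16, 15)
  8P = (0, 15)
  ... (continuing to 37P)
  37P = O

ord(P) = 37


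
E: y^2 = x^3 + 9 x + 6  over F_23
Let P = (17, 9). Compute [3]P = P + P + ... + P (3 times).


k = 3 = 11_2 (binary, LSB first: 11)
Double-and-add from P = (17, 9):
  bit 0 = 1: acc = O + (17, 9) = (17, 9)
  bit 1 = 1: acc = (17, 9) + (14, 22) = (21, 16)

3P = (21, 16)


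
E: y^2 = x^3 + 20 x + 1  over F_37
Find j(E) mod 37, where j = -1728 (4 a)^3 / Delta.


Delta = -16(4 a^3 + 27 b^2) mod 37 = 18
-1728 * (4 a)^3 = -1728 * (4*20)^3 mod 37 = 8
j = 8 * 18^(-1) mod 37 = 21

j = 21 (mod 37)


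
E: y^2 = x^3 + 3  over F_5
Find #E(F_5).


For each x in F_5, count y with y^2 = x^3 + 0 x + 3 mod 5:
  x = 1: RHS = 4, y in [2, 3]  -> 2 point(s)
  x = 2: RHS = 1, y in [1, 4]  -> 2 point(s)
  x = 3: RHS = 0, y in [0]  -> 1 point(s)
Affine points: 5. Add the point at infinity: total = 6.

#E(F_5) = 6


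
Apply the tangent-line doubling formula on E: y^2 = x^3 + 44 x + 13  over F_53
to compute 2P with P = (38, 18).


Doubling: s = (3 x1^2 + a) / (2 y1)
s = (3*38^2 + 44) / (2*18) mod 53 = 45
x3 = s^2 - 2 x1 mod 53 = 45^2 - 2*38 = 41
y3 = s (x1 - x3) - y1 mod 53 = 45 * (38 - 41) - 18 = 6

2P = (41, 6)


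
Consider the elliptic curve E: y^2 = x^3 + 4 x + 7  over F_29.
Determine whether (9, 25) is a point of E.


Check whether y^2 = x^3 + 4 x + 7 (mod 29) for (x, y) = (9, 25).
LHS: y^2 = 25^2 mod 29 = 16
RHS: x^3 + 4 x + 7 = 9^3 + 4*9 + 7 mod 29 = 18
LHS != RHS

No, not on the curve


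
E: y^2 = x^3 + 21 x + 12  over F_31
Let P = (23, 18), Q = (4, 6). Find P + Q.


P != Q, so use the chord formula.
s = (y2 - y1) / (x2 - x1) = (19) / (12) mod 31 = 30
x3 = s^2 - x1 - x2 mod 31 = 30^2 - 23 - 4 = 5
y3 = s (x1 - x3) - y1 mod 31 = 30 * (23 - 5) - 18 = 26

P + Q = (5, 26)


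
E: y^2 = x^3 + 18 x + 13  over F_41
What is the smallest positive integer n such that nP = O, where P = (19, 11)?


Compute successive multiples of P until we hit O:
  1P = (19, 11)
  2P = (19, 30)
  3P = O

ord(P) = 3


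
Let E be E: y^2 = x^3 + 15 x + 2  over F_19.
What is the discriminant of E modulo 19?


4 a^3 + 27 b^2 = 4*15^3 + 27*2^2 = 13500 + 108 = 13608
Delta = -16 * (13608) = -217728
Delta mod 19 = 12

Delta = 12 (mod 19)


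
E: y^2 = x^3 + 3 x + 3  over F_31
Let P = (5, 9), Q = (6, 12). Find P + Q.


P != Q, so use the chord formula.
s = (y2 - y1) / (x2 - x1) = (3) / (1) mod 31 = 3
x3 = s^2 - x1 - x2 mod 31 = 3^2 - 5 - 6 = 29
y3 = s (x1 - x3) - y1 mod 31 = 3 * (5 - 29) - 9 = 12

P + Q = (29, 12)


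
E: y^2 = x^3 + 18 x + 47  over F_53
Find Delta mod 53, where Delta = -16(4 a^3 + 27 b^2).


4 a^3 + 27 b^2 = 4*18^3 + 27*47^2 = 23328 + 59643 = 82971
Delta = -16 * (82971) = -1327536
Delta mod 53 = 8

Delta = 8 (mod 53)


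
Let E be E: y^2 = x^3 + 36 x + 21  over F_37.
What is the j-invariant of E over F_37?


Delta = -16(4 a^3 + 27 b^2) mod 37 = 28
-1728 * (4 a)^3 = -1728 * (4*36)^3 mod 37 = 36
j = 36 * 28^(-1) mod 37 = 33

j = 33 (mod 37)


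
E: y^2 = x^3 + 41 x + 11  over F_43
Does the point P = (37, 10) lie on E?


Check whether y^2 = x^3 + 41 x + 11 (mod 43) for (x, y) = (37, 10).
LHS: y^2 = 10^2 mod 43 = 14
RHS: x^3 + 41 x + 11 = 37^3 + 41*37 + 11 mod 43 = 22
LHS != RHS

No, not on the curve


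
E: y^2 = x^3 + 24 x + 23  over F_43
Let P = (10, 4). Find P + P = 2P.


Doubling: s = (3 x1^2 + a) / (2 y1)
s = (3*10^2 + 24) / (2*4) mod 43 = 19
x3 = s^2 - 2 x1 mod 43 = 19^2 - 2*10 = 40
y3 = s (x1 - x3) - y1 mod 43 = 19 * (10 - 40) - 4 = 28

2P = (40, 28)


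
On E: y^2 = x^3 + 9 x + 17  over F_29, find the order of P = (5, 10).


Compute successive multiples of P until we hit O:
  1P = (5, 10)
  2P = (3, 10)
  3P = (21, 19)
  4P = (10, 18)
  5P = (27, 7)
  6P = (25, 27)
  7P = (4, 1)
  8P = (14, 25)
  ... (continuing to 22P)
  22P = O

ord(P) = 22


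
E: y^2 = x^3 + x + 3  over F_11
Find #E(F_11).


For each x in F_11, count y with y^2 = x^3 + 1 x + 3 mod 11:
  x = 0: RHS = 3, y in [5, 6]  -> 2 point(s)
  x = 1: RHS = 5, y in [4, 7]  -> 2 point(s)
  x = 3: RHS = 0, y in [0]  -> 1 point(s)
  x = 4: RHS = 5, y in [4, 7]  -> 2 point(s)
  x = 5: RHS = 1, y in [1, 10]  -> 2 point(s)
  x = 6: RHS = 5, y in [4, 7]  -> 2 point(s)
  x = 7: RHS = 1, y in [1, 10]  -> 2 point(s)
  x = 9: RHS = 4, y in [2, 9]  -> 2 point(s)
  x = 10: RHS = 1, y in [1, 10]  -> 2 point(s)
Affine points: 17. Add the point at infinity: total = 18.

#E(F_11) = 18


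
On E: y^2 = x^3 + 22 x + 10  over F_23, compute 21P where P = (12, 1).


k = 21 = 10101_2 (binary, LSB first: 10101)
Double-and-add from P = (12, 1):
  bit 0 = 1: acc = O + (12, 1) = (12, 1)
  bit 1 = 0: acc unchanged = (12, 1)
  bit 2 = 1: acc = (12, 1) + (15, 14) = (2, 4)
  bit 3 = 0: acc unchanged = (2, 4)
  bit 4 = 1: acc = (2, 4) + (14, 16) = (8, 13)

21P = (8, 13)


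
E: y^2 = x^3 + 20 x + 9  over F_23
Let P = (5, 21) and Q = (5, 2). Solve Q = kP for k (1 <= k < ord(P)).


Enumerate multiples of P until we hit Q = (5, 2):
  1P = (5, 21)
  2P = (15, 21)
  3P = (3, 2)
  4P = (19, 7)
  5P = (0, 20)
  6P = (7, 20)
  7P = (17, 8)
  8P = (10, 17)
  9P = (16, 20)
  10P = (6, 0)
  11P = (16, 3)
  12P = (10, 6)
  13P = (17, 15)
  14P = (7, 3)
  15P = (0, 3)
  16P = (19, 16)
  17P = (3, 21)
  18P = (15, 2)
  19P = (5, 2)
Match found at i = 19.

k = 19


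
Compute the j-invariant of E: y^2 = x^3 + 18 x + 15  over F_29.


Delta = -16(4 a^3 + 27 b^2) mod 29 = 19
-1728 * (4 a)^3 = -1728 * (4*18)^3 mod 29 = 13
j = 13 * 19^(-1) mod 29 = 19

j = 19 (mod 29)


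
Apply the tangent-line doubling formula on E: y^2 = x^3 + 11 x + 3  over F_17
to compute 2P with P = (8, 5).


Doubling: s = (3 x1^2 + a) / (2 y1)
s = (3*8^2 + 11) / (2*5) mod 17 = 5
x3 = s^2 - 2 x1 mod 17 = 5^2 - 2*8 = 9
y3 = s (x1 - x3) - y1 mod 17 = 5 * (8 - 9) - 5 = 7

2P = (9, 7)


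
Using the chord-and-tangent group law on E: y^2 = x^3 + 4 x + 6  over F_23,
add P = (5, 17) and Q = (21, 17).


P != Q, so use the chord formula.
s = (y2 - y1) / (x2 - x1) = (0) / (16) mod 23 = 0
x3 = s^2 - x1 - x2 mod 23 = 0^2 - 5 - 21 = 20
y3 = s (x1 - x3) - y1 mod 23 = 0 * (5 - 20) - 17 = 6

P + Q = (20, 6)


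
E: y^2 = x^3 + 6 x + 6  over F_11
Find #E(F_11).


For each x in F_11, count y with y^2 = x^3 + 6 x + 6 mod 11:
  x = 2: RHS = 4, y in [2, 9]  -> 2 point(s)
  x = 6: RHS = 5, y in [4, 7]  -> 2 point(s)
  x = 8: RHS = 5, y in [4, 7]  -> 2 point(s)
Affine points: 6. Add the point at infinity: total = 7.

#E(F_11) = 7


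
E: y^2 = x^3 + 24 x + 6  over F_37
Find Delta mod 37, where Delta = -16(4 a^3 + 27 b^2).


4 a^3 + 27 b^2 = 4*24^3 + 27*6^2 = 55296 + 972 = 56268
Delta = -16 * (56268) = -900288
Delta mod 37 = 33

Delta = 33 (mod 37)


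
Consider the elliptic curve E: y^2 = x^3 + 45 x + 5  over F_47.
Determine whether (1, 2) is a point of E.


Check whether y^2 = x^3 + 45 x + 5 (mod 47) for (x, y) = (1, 2).
LHS: y^2 = 2^2 mod 47 = 4
RHS: x^3 + 45 x + 5 = 1^3 + 45*1 + 5 mod 47 = 4
LHS = RHS

Yes, on the curve


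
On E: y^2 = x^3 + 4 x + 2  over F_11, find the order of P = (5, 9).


Compute successive multiples of P until we hit O:
  1P = (5, 9)
  2P = (4, 7)
  3P = (6, 0)
  4P = (4, 4)
  5P = (5, 2)
  6P = O

ord(P) = 6


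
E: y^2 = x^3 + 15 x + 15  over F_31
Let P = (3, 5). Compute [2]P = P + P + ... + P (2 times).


k = 2 = 10_2 (binary, LSB first: 01)
Double-and-add from P = (3, 5):
  bit 0 = 0: acc unchanged = O
  bit 1 = 1: acc = O + (29, 16) = (29, 16)

2P = (29, 16)


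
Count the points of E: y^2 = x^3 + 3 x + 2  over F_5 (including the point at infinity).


For each x in F_5, count y with y^2 = x^3 + 3 x + 2 mod 5:
  x = 1: RHS = 1, y in [1, 4]  -> 2 point(s)
  x = 2: RHS = 1, y in [1, 4]  -> 2 point(s)
Affine points: 4. Add the point at infinity: total = 5.

#E(F_5) = 5


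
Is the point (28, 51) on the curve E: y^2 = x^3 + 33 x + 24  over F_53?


Check whether y^2 = x^3 + 33 x + 24 (mod 53) for (x, y) = (28, 51).
LHS: y^2 = 51^2 mod 53 = 4
RHS: x^3 + 33 x + 24 = 28^3 + 33*28 + 24 mod 53 = 4
LHS = RHS

Yes, on the curve


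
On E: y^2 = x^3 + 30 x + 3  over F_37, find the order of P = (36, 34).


Compute successive multiples of P until we hit O:
  1P = (36, 34)
  2P = (23, 24)
  3P = (18, 14)
  4P = (29, 19)
  5P = (0, 22)
  6P = (34, 16)
  7P = (11, 6)
  8P = (16, 18)
  ... (continuing to 38P)
  38P = O

ord(P) = 38


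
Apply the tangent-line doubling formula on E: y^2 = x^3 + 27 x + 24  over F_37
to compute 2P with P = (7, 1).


Doubling: s = (3 x1^2 + a) / (2 y1)
s = (3*7^2 + 27) / (2*1) mod 37 = 13
x3 = s^2 - 2 x1 mod 37 = 13^2 - 2*7 = 7
y3 = s (x1 - x3) - y1 mod 37 = 13 * (7 - 7) - 1 = 36

2P = (7, 36)


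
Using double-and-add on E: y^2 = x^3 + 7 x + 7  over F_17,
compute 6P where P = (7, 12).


k = 6 = 110_2 (binary, LSB first: 011)
Double-and-add from P = (7, 12):
  bit 0 = 0: acc unchanged = O
  bit 1 = 1: acc = O + (11, 2) = (11, 2)
  bit 2 = 1: acc = (11, 2) + (13, 0) = (11, 15)

6P = (11, 15)


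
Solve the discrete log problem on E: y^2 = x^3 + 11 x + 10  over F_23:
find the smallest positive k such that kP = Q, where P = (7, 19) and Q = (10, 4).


Enumerate multiples of P until we hit Q = (10, 4):
  1P = (7, 19)
  2P = (21, 16)
  3P = (13, 2)
  4P = (4, 7)
  5P = (5, 12)
  6P = (6, 19)
  7P = (10, 4)
Match found at i = 7.

k = 7


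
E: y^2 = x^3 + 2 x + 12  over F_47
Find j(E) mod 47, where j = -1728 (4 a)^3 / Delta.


Delta = -16(4 a^3 + 27 b^2) mod 47 = 25
-1728 * (4 a)^3 = -1728 * (4*2)^3 mod 47 = 39
j = 39 * 25^(-1) mod 47 = 26

j = 26 (mod 47)


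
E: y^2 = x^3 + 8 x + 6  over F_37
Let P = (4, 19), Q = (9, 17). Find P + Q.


P != Q, so use the chord formula.
s = (y2 - y1) / (x2 - x1) = (35) / (5) mod 37 = 7
x3 = s^2 - x1 - x2 mod 37 = 7^2 - 4 - 9 = 36
y3 = s (x1 - x3) - y1 mod 37 = 7 * (4 - 36) - 19 = 16

P + Q = (36, 16)


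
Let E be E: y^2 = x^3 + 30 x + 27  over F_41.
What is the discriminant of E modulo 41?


4 a^3 + 27 b^2 = 4*30^3 + 27*27^2 = 108000 + 19683 = 127683
Delta = -16 * (127683) = -2042928
Delta mod 41 = 20

Delta = 20 (mod 41)


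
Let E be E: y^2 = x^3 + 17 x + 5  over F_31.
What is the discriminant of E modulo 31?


4 a^3 + 27 b^2 = 4*17^3 + 27*5^2 = 19652 + 675 = 20327
Delta = -16 * (20327) = -325232
Delta mod 31 = 20

Delta = 20 (mod 31)


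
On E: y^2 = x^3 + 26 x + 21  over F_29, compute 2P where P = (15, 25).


Doubling: s = (3 x1^2 + a) / (2 y1)
s = (3*15^2 + 26) / (2*25) mod 29 = 3
x3 = s^2 - 2 x1 mod 29 = 3^2 - 2*15 = 8
y3 = s (x1 - x3) - y1 mod 29 = 3 * (15 - 8) - 25 = 25

2P = (8, 25)


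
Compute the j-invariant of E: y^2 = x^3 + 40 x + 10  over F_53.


Delta = -16(4 a^3 + 27 b^2) mod 53 = 47
-1728 * (4 a)^3 = -1728 * (4*40)^3 mod 53 = 21
j = 21 * 47^(-1) mod 53 = 23

j = 23 (mod 53)


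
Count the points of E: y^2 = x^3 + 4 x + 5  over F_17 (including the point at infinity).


For each x in F_17, count y with y^2 = x^3 + 4 x + 5 mod 17:
  x = 2: RHS = 4, y in [2, 15]  -> 2 point(s)
  x = 4: RHS = 0, y in [0]  -> 1 point(s)
  x = 7: RHS = 2, y in [6, 11]  -> 2 point(s)
  x = 10: RHS = 8, y in [5, 12]  -> 2 point(s)
  x = 12: RHS = 13, y in [8, 9]  -> 2 point(s)
  x = 14: RHS = 0, y in [0]  -> 1 point(s)
  x = 16: RHS = 0, y in [0]  -> 1 point(s)
Affine points: 11. Add the point at infinity: total = 12.

#E(F_17) = 12


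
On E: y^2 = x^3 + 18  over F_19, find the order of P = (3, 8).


Compute successive multiples of P until we hit O:
  1P = (3, 8)
  2P = (18, 13)
  3P = (15, 7)
  4P = (8, 13)
  5P = (9, 5)
  6P = (12, 6)
  7P = (1, 0)
  8P = (12, 13)
  ... (continuing to 14P)
  14P = O

ord(P) = 14


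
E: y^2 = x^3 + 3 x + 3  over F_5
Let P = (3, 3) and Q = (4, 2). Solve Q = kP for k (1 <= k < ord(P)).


Enumerate multiples of P until we hit Q = (4, 2):
  1P = (3, 3)
  2P = (4, 2)
Match found at i = 2.

k = 2


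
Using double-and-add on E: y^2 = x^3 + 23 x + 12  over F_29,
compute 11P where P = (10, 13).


k = 11 = 1011_2 (binary, LSB first: 1101)
Double-and-add from P = (10, 13):
  bit 0 = 1: acc = O + (10, 13) = (10, 13)
  bit 1 = 1: acc = (10, 13) + (14, 2) = (18, 9)
  bit 2 = 0: acc unchanged = (18, 9)
  bit 3 = 1: acc = (18, 9) + (25, 1) = (24, 2)

11P = (24, 2)


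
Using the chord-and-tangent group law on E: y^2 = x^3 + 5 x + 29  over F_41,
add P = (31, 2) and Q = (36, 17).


P != Q, so use the chord formula.
s = (y2 - y1) / (x2 - x1) = (15) / (5) mod 41 = 3
x3 = s^2 - x1 - x2 mod 41 = 3^2 - 31 - 36 = 24
y3 = s (x1 - x3) - y1 mod 41 = 3 * (31 - 24) - 2 = 19

P + Q = (24, 19)


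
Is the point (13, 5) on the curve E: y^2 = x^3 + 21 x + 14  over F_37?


Check whether y^2 = x^3 + 21 x + 14 (mod 37) for (x, y) = (13, 5).
LHS: y^2 = 5^2 mod 37 = 25
RHS: x^3 + 21 x + 14 = 13^3 + 21*13 + 14 mod 37 = 5
LHS != RHS

No, not on the curve


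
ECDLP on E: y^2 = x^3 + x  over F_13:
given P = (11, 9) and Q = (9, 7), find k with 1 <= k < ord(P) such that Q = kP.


Enumerate multiples of P until we hit Q = (9, 7):
  1P = (11, 9)
  2P = (4, 4)
  3P = (7, 5)
  4P = (9, 6)
  5P = (5, 0)
  6P = (9, 7)
Match found at i = 6.

k = 6


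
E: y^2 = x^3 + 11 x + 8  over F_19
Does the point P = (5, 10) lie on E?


Check whether y^2 = x^3 + 11 x + 8 (mod 19) for (x, y) = (5, 10).
LHS: y^2 = 10^2 mod 19 = 5
RHS: x^3 + 11 x + 8 = 5^3 + 11*5 + 8 mod 19 = 17
LHS != RHS

No, not on the curve


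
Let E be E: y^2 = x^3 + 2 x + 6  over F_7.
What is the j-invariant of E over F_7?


Delta = -16(4 a^3 + 27 b^2) mod 7 = 1
-1728 * (4 a)^3 = -1728 * (4*2)^3 mod 7 = 1
j = 1 * 1^(-1) mod 7 = 1

j = 1 (mod 7)


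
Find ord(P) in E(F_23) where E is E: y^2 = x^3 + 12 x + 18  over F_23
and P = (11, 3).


Compute successive multiples of P until we hit O:
  1P = (11, 3)
  2P = (3, 14)
  3P = (17, 11)
  4P = (7, 10)
  5P = (21, 3)
  6P = (14, 20)
  7P = (2, 2)
  8P = (12, 2)
  ... (continuing to 29P)
  29P = O

ord(P) = 29


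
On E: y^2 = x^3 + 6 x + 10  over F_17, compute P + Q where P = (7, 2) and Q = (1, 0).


P != Q, so use the chord formula.
s = (y2 - y1) / (x2 - x1) = (15) / (11) mod 17 = 6
x3 = s^2 - x1 - x2 mod 17 = 6^2 - 7 - 1 = 11
y3 = s (x1 - x3) - y1 mod 17 = 6 * (7 - 11) - 2 = 8

P + Q = (11, 8)


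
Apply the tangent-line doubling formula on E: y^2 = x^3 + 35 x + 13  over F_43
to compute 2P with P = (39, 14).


Doubling: s = (3 x1^2 + a) / (2 y1)
s = (3*39^2 + 35) / (2*14) mod 43 = 26
x3 = s^2 - 2 x1 mod 43 = 26^2 - 2*39 = 39
y3 = s (x1 - x3) - y1 mod 43 = 26 * (39 - 39) - 14 = 29

2P = (39, 29)


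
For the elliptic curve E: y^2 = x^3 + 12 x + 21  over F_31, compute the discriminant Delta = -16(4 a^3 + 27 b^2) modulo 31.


4 a^3 + 27 b^2 = 4*12^3 + 27*21^2 = 6912 + 11907 = 18819
Delta = -16 * (18819) = -301104
Delta mod 31 = 30

Delta = 30 (mod 31)


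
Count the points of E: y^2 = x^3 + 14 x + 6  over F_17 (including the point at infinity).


For each x in F_17, count y with y^2 = x^3 + 14 x + 6 mod 17:
  x = 1: RHS = 4, y in [2, 15]  -> 2 point(s)
  x = 2: RHS = 8, y in [5, 12]  -> 2 point(s)
  x = 6: RHS = 0, y in [0]  -> 1 point(s)
  x = 8: RHS = 1, y in [1, 16]  -> 2 point(s)
  x = 12: RHS = 15, y in [7, 10]  -> 2 point(s)
  x = 15: RHS = 4, y in [2, 15]  -> 2 point(s)
  x = 16: RHS = 8, y in [5, 12]  -> 2 point(s)
Affine points: 13. Add the point at infinity: total = 14.

#E(F_17) = 14


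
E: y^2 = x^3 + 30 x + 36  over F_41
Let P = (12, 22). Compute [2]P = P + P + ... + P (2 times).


k = 2 = 10_2 (binary, LSB first: 01)
Double-and-add from P = (12, 22):
  bit 0 = 0: acc unchanged = O
  bit 1 = 1: acc = O + (35, 3) = (35, 3)

2P = (35, 3)


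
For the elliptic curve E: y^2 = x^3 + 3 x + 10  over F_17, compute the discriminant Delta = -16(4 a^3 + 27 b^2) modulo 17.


4 a^3 + 27 b^2 = 4*3^3 + 27*10^2 = 108 + 2700 = 2808
Delta = -16 * (2808) = -44928
Delta mod 17 = 3

Delta = 3 (mod 17)


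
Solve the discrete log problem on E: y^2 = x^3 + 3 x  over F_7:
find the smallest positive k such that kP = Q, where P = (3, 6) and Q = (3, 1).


Enumerate multiples of P until we hit Q = (3, 1):
  1P = (3, 6)
  2P = (2, 0)
  3P = (3, 1)
Match found at i = 3.

k = 3


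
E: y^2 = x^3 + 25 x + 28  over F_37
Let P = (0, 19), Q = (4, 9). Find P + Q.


P != Q, so use the chord formula.
s = (y2 - y1) / (x2 - x1) = (27) / (4) mod 37 = 16
x3 = s^2 - x1 - x2 mod 37 = 16^2 - 0 - 4 = 30
y3 = s (x1 - x3) - y1 mod 37 = 16 * (0 - 30) - 19 = 19

P + Q = (30, 19)
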